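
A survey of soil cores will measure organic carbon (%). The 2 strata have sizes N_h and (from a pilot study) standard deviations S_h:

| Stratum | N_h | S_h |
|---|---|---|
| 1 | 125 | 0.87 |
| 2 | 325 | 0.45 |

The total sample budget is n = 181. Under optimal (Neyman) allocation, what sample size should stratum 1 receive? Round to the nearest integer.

Neyman allocation: n_h = n · N_h S_h / Σ N_i S_i, with n = 181.
  stratum 1: N_h·S_h = 125·0.87 = 108.75
  stratum 2: N_h·S_h = 325·0.45 = 146.25
Σ N_h S_h = 255.00
n for stratum 1 = 181·108.75/255.00 = 77.191 → 77

77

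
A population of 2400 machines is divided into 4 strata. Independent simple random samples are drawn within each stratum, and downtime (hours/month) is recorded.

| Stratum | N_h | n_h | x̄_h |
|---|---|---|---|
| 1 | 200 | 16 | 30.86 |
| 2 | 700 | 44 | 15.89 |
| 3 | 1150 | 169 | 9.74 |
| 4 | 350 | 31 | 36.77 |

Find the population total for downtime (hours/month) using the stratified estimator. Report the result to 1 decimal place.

τ̂_st ≈ 41365.5

τ̂_st = Σ N_h x̄_h = 200·30.86 + 700·15.89 + 1150·9.74 + 350·36.77 = 41365.5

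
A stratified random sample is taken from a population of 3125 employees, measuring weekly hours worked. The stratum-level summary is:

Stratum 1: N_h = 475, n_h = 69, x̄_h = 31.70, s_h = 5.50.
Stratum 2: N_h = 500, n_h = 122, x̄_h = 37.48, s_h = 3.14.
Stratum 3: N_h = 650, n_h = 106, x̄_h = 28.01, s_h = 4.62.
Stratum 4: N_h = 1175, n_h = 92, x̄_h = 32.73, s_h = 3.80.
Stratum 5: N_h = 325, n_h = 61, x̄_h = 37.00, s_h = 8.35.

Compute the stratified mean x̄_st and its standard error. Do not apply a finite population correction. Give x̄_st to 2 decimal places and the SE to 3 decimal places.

x̄_st ≈ 32.80, SE ≈ 0.236

x̄_st = Σ W_h x̄_h = (475·31.70 + 500·37.48 + 650·28.01 + 1175·32.73 + 325·37.00)/3125 = 32.79576
V̂(x̄_st) = Σ W_h² s_h²/n_h, with W_h = N_h/N and N = 3125:
  stratum 1: (475/3125)²·5.50²/69 = 0.0101289
  stratum 2: (500/3125)²·3.14²/122 = 0.0020689
  stratum 3: (650/3125)²·4.62²/106 = 0.00871174
  stratum 4: (1175/3125)²·3.80²/92 = 0.0221899
  stratum 5: (325/3125)²·8.35²/61 = 0.0123626
V̂(x̄_st) = 0.055462
SE(x̄_st) = √0.055462 = 0.235504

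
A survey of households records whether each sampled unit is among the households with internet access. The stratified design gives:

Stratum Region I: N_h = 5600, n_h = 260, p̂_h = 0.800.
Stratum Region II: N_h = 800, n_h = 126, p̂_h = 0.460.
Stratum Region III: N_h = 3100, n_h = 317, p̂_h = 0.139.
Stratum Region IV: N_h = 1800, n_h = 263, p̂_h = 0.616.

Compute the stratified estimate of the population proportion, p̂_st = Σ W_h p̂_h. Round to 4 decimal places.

p̂_st ≈ 0.5653

N = 11300; stratum weights W_h = N_h/N.
p̂_st = Σ W_h p̂_h = (5600·0.800 + 800·0.460 + 3100·0.139 + 1800·0.616)/11300 = 0.56528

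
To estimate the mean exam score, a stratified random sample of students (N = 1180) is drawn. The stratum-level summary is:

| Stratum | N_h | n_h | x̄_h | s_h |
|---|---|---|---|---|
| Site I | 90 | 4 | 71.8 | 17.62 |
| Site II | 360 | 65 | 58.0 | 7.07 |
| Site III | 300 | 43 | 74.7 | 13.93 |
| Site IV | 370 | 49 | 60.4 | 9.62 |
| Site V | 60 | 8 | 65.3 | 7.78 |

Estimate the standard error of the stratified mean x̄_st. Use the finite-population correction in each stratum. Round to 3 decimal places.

V̂(x̄_st) = Σ W_h² (1 − n_h/N_h) s_h²/n_h, with W_h = N_h/N and N = 1180:
  stratum Site I: (90/1180)²·(1 − 4/90)·17.62²/4 = 0.431448
  stratum Site II: (360/1180)²·(1 − 65/360)·7.07²/65 = 0.0586524
  stratum Site III: (300/1180)²·(1 − 43/300)·13.93²/43 = 0.249876
  stratum Site IV: (370/1180)²·(1 − 49/370)·9.62²/49 = 0.1611
  stratum Site V: (60/1180)²·(1 − 8/60)·7.78²/8 = 0.0169535
V̂(x̄_st) = 0.91803
SE(x̄_st) = √0.91803 = 0.958139

SE(x̄_st) ≈ 0.958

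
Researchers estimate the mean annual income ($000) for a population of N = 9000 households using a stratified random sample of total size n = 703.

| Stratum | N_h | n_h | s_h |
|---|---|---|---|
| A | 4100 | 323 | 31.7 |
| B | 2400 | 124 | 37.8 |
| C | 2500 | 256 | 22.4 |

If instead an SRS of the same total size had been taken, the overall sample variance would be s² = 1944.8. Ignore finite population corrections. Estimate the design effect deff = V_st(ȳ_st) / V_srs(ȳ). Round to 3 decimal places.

deff ≈ 0.584

V̂(ȳ_st) = Σ W_h² s_h²/n_h, with W_h = N_h/N and N = 9000:
  stratum A: (4100/9000)²·31.7²/323 = 0.645652
  stratum B: (2400/9000)²·37.8²/124 = 0.819406
  stratum C: (2500/9000)²·22.4²/256 = 0.151235
V_st = 1.61629
V_srs = s²/n = 1944.8/703 = 2.76643
deff = V_st / V_srs = 1.61629/2.76643 = 0.5843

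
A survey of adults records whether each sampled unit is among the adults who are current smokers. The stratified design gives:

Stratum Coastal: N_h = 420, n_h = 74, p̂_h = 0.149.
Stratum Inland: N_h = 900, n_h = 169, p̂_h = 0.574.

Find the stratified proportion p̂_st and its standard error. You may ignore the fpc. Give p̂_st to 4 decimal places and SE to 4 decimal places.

N = 1320; stratum weights W_h = N_h/N.
p̂_st = Σ W_h p̂_h = (420·0.149 + 900·0.574)/1320 = 0.43877
V̂(p̂_st) = Σ W_h² p̂_h(1−p̂_h)/(n_h−1):
  stratum Coastal: (420/1320)²·0.149·0.851/73 = 0.000175851
  stratum Inland: (900/1320)²·0.574·0.426/168 = 0.000676627
V̂(p̂_st) = 0.000852478; SE = √V̂ = 0.0291972

p̂_st ≈ 0.4388, SE ≈ 0.0292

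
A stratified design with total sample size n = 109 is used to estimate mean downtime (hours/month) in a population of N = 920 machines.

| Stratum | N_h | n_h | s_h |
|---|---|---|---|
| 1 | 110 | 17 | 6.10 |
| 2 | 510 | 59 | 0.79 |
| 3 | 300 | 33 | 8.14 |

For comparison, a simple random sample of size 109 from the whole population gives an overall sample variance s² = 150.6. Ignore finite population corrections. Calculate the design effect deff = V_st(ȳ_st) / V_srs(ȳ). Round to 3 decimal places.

V̂(ȳ_st) = Σ W_h² s_h²/n_h, with W_h = N_h/N and N = 920:
  stratum 1: (110/920)²·6.10²/17 = 0.0312911
  stratum 2: (510/920)²·0.79²/59 = 0.00325062
  stratum 3: (300/920)²·8.14²/33 = 0.213502
V_st = 0.248044
V_srs = s²/n = 150.6/109 = 1.38165
deff = V_st / V_srs = 0.248044/1.38165 = 0.1795

deff ≈ 0.180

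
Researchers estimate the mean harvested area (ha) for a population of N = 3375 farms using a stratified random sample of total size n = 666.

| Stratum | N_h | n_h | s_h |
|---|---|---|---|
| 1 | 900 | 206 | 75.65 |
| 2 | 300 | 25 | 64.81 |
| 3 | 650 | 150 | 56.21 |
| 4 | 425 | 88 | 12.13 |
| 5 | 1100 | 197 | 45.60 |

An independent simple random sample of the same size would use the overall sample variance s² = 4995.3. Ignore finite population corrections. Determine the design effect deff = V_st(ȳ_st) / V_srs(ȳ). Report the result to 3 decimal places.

deff ≈ 0.698

V̂(ȳ_st) = Σ W_h² s_h²/n_h, with W_h = N_h/N and N = 3375:
  stratum 1: (900/3375)²·75.65²/206 = 1.97555
  stratum 2: (300/3375)²·64.81²/25 = 1.32751
  stratum 3: (650/3375)²·56.21²/150 = 0.781295
  stratum 4: (425/3375)²·12.13²/88 = 0.0265136
  stratum 5: (1100/3375)²·45.60²/197 = 1.12125
V_st = 5.23212
V_srs = s²/n = 4995.3/666 = 7.50045
deff = V_st / V_srs = 5.23212/7.50045 = 0.6976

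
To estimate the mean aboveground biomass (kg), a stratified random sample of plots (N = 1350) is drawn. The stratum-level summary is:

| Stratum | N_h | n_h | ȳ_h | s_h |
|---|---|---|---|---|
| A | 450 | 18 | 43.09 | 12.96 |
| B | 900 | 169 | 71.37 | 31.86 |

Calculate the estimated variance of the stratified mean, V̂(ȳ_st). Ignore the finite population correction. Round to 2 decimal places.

V̂(ȳ_st) = Σ W_h² s_h²/n_h, with W_h = N_h/N and N = 1350:
  stratum A: (450/1350)²·12.96²/18 = 1.0368
  stratum B: (900/1350)²·31.86²/169 = 2.66945
V̂(ȳ_st) = 3.70625

V̂(ȳ_st) ≈ 3.71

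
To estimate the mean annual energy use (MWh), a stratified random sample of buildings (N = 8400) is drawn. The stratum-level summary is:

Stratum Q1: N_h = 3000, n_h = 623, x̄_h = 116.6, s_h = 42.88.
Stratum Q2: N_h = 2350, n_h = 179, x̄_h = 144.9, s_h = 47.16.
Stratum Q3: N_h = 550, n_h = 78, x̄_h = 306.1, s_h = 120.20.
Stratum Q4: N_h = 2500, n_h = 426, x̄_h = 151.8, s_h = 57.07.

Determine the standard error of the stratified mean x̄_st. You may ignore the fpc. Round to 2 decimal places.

V̂(x̄_st) = Σ W_h² s_h²/n_h, with W_h = N_h/N and N = 8400:
  stratum Q1: (3000/8400)²·42.88²/623 = 0.376448
  stratum Q2: (2350/8400)²·47.16²/179 = 0.97246
  stratum Q3: (550/8400)²·120.20²/78 = 0.794111
  stratum Q4: (2500/8400)²·57.07²/426 = 0.677217
V̂(x̄_st) = 2.82024
SE(x̄_st) = √2.82024 = 1.67936

SE(x̄_st) ≈ 1.68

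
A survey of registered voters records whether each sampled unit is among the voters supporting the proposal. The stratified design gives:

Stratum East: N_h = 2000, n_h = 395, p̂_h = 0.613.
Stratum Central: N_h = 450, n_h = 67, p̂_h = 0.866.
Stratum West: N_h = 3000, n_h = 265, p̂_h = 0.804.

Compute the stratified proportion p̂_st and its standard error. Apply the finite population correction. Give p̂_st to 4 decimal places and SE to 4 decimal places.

p̂_st ≈ 0.7390, SE ≈ 0.0155

N = 5450; stratum weights W_h = N_h/N.
p̂_st = Σ W_h p̂_h = (2000·0.613 + 450·0.866 + 3000·0.804)/5450 = 0.73903
V̂(p̂_st) = Σ W_h² (1 − n_h/N_h) p̂_h(1−p̂_h)/(n_h−1):
  stratum East: (2000/5450)²·(1 − 395/2000)·0.613·0.387/394 = 6.5071e-05
  stratum Central: (450/5450)²·(1 − 67/450)·0.866·0.134/66 = 1.02023e-05
  stratum West: (3000/5450)²·(1 − 265/3000)·0.804·0.196/264 = 0.00016489
V̂(p̂_st) = 0.000240163; SE = √V̂ = 0.0154972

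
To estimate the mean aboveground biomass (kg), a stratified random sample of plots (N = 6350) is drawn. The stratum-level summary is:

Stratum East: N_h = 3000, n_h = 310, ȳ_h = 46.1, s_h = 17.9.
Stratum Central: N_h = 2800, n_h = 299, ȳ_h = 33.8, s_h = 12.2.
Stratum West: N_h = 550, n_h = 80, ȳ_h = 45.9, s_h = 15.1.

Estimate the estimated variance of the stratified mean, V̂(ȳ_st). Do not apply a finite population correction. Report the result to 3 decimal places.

V̂(ȳ_st) = Σ W_h² s_h²/n_h, with W_h = N_h/N and N = 6350:
  stratum East: (3000/6350)²·17.9²/310 = 0.230696
  stratum Central: (2800/6350)²·12.2²/299 = 0.096787
  stratum West: (550/6350)²·15.1²/80 = 0.0213817
V̂(ȳ_st) = 0.348864

V̂(ȳ_st) ≈ 0.349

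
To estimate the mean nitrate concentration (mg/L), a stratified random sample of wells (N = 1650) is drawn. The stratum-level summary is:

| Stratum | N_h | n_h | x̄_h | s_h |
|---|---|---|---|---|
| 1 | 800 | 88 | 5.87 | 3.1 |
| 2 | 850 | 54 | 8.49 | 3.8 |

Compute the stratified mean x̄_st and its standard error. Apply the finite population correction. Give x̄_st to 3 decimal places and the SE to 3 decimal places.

x̄_st = Σ W_h x̄_h = (800·5.87 + 850·8.49)/1650 = 7.21970
V̂(x̄_st) = Σ W_h² (1 − n_h/N_h) s_h²/n_h, with W_h = N_h/N and N = 1650:
  stratum 1: (800/1650)²·(1 − 88/800)·3.1²/88 = 0.0228477
  stratum 2: (850/1650)²·(1 − 54/850)·3.8²/54 = 0.0664565
V̂(x̄_st) = 0.0893042
SE(x̄_st) = √0.0893042 = 0.298838

x̄_st ≈ 7.220, SE ≈ 0.299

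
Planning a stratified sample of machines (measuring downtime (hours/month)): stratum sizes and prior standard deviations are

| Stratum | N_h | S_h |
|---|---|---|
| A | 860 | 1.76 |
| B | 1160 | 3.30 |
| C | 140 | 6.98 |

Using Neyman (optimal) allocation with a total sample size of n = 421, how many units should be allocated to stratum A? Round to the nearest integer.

101

Neyman allocation: n_h = n · N_h S_h / Σ N_i S_i, with n = 421.
  stratum A: N_h·S_h = 860·1.76 = 1513.60
  stratum B: N_h·S_h = 1160·3.30 = 3828.00
  stratum C: N_h·S_h = 140·6.98 = 977.20
Σ N_h S_h = 6318.80
n for stratum A = 421·1513.60/6318.80 = 100.846 → 101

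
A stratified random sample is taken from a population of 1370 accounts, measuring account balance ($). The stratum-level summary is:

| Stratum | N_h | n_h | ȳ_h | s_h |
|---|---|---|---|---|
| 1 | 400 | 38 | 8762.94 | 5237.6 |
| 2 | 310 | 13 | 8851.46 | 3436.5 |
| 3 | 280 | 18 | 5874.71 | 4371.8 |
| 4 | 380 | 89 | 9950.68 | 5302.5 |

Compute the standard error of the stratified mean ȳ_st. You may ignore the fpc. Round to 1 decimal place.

V̂(ȳ_st) = Σ W_h² s_h²/n_h, with W_h = N_h/N and N = 1370:
  stratum 1: (400/1370)²·5237.6²/38 = 61540.3
  stratum 2: (310/1370)²·3436.5²/13 = 46512.7
  stratum 3: (280/1370)²·4371.8²/18 = 44353
  stratum 4: (380/1370)²·5302.5²/89 = 24305.1
V̂(ȳ_st) = 176711
SE(ȳ_st) = √176711 = 420.37

SE(ȳ_st) ≈ 420.4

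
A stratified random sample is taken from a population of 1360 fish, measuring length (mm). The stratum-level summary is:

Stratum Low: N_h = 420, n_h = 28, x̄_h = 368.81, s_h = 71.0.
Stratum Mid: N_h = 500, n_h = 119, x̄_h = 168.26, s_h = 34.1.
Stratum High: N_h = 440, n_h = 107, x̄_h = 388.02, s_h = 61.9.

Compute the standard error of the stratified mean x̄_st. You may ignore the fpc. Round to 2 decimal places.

V̂(x̄_st) = Σ W_h² s_h²/n_h, with W_h = N_h/N and N = 1360:
  stratum Low: (420/1360)²·71.0²/28 = 17.1704
  stratum Mid: (500/1360)²·34.1²/119 = 1.32076
  stratum High: (440/1360)²·61.9²/107 = 3.74822
V̂(x̄_st) = 22.2393
SE(x̄_st) = √22.2393 = 4.71586

SE(x̄_st) ≈ 4.72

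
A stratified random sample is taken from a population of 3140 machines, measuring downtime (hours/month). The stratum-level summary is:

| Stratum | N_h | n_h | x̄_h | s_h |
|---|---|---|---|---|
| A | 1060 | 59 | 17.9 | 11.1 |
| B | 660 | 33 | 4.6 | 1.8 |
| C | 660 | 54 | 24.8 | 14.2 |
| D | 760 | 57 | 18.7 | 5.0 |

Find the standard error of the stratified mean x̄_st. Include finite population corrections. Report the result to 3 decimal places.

SE(x̄_st) ≈ 0.636

V̂(x̄_st) = Σ W_h² (1 − n_h/N_h) s_h²/n_h, with W_h = N_h/N and N = 3140:
  stratum A: (1060/3140)²·(1 − 59/1060)·11.1²/59 = 0.224737
  stratum B: (660/3140)²·(1 − 33/660)·1.8²/33 = 0.00412082
  stratum C: (660/3140)²·(1 − 54/660)·14.2²/54 = 0.151475
  stratum D: (760/3140)²·(1 − 57/760)·5.0²/57 = 0.023767
V̂(x̄_st) = 0.4041
SE(x̄_st) = √0.4041 = 0.635688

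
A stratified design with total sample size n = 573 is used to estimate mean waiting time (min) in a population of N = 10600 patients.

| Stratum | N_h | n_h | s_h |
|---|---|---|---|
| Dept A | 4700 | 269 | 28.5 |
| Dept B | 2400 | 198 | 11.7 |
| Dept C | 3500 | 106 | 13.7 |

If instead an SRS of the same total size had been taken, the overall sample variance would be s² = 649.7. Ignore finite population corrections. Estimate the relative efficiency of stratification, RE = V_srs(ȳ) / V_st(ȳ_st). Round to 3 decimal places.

V̂(ȳ_st) = Σ W_h² s_h²/n_h, with W_h = N_h/N and N = 10600:
  stratum Dept A: (4700/10600)²·28.5²/269 = 0.593638
  stratum Dept B: (2400/10600)²·11.7²/198 = 0.0354419
  stratum Dept C: (3500/10600)²·13.7²/106 = 0.193045
V_st = 0.822125
V_srs = s²/n = 649.7/573 = 1.13386
Relative efficiency = V_srs / V_st = 1.13386/0.822125 = 1.3792

RE ≈ 1.379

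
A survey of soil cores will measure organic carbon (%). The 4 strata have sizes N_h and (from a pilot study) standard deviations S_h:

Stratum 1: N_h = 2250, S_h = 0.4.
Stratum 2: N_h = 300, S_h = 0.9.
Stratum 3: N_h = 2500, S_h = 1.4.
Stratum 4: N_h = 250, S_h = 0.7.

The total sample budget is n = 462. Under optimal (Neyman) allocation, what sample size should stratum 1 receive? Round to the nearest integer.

Neyman allocation: n_h = n · N_h S_h / Σ N_i S_i, with n = 462.
  stratum 1: N_h·S_h = 2250·0.4 = 900.00
  stratum 2: N_h·S_h = 300·0.9 = 270.00
  stratum 3: N_h·S_h = 2500·1.4 = 3500.00
  stratum 4: N_h·S_h = 250·0.7 = 175.00
Σ N_h S_h = 4845.00
n for stratum 1 = 462·900.00/4845.00 = 85.820 → 86

86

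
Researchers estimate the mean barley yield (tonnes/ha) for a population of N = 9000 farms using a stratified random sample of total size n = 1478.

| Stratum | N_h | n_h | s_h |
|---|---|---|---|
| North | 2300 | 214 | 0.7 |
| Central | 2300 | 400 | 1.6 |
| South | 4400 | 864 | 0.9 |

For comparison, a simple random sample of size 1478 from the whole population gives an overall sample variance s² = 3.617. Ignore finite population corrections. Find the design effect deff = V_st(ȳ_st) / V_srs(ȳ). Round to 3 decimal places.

V̂(ȳ_st) = Σ W_h² s_h²/n_h, with W_h = N_h/N and N = 9000:
  stratum North: (2300/9000)²·0.7²/214 = 0.000149538
  stratum Central: (2300/9000)²·1.6²/400 = 0.000417975
  stratum South: (4400/9000)²·0.9²/864 = 0.000224074
V_st = 0.000791588
V_srs = s²/n = 3.617/1478 = 0.00244723
deff = V_st / V_srs = 0.000791588/0.00244723 = 0.3235

deff ≈ 0.323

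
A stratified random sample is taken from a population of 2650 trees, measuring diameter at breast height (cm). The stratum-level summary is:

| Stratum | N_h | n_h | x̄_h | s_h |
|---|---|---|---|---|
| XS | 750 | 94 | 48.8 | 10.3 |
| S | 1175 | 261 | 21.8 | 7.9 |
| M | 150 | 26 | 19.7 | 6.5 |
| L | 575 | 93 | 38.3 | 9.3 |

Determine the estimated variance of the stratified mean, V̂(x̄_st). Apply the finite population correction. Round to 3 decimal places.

V̂(x̄_st) ≈ 0.157

V̂(x̄_st) = Σ W_h² (1 − n_h/N_h) s_h²/n_h, with W_h = N_h/N and N = 2650:
  stratum XS: (750/2650)²·(1 − 94/750)·10.3²/94 = 0.0790715
  stratum S: (1175/2650)²·(1 − 261/1175)·7.9²/261 = 0.0365684
  stratum M: (150/2650)²·(1 − 26/150)·6.5²/26 = 0.00430402
  stratum L: (575/2650)²·(1 − 93/575)·9.3²/93 = 0.0367034
V̂(x̄_st) = 0.156647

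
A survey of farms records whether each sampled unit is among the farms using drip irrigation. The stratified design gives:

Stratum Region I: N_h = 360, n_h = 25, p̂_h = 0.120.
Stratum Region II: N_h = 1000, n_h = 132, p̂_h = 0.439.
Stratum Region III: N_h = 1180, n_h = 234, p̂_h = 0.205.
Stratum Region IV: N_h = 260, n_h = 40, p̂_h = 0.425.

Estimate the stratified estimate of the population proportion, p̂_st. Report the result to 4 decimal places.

p̂_st ≈ 0.2981

N = 2800; stratum weights W_h = N_h/N.
p̂_st = Σ W_h p̂_h = (360·0.120 + 1000·0.439 + 1180·0.205 + 260·0.425)/2800 = 0.29807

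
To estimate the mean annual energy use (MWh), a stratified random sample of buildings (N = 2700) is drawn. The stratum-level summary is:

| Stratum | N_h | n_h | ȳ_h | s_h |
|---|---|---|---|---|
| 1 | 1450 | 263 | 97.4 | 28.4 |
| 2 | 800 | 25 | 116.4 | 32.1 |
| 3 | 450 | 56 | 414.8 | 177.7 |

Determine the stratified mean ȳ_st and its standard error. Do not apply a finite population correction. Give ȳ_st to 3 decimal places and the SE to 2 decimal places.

ȳ_st ≈ 155.930, SE ≈ 4.49

ȳ_st = Σ W_h ȳ_h = (1450·97.4 + 800·116.4 + 450·414.8)/2700 = 155.92963
V̂(ȳ_st) = Σ W_h² s_h²/n_h, with W_h = N_h/N and N = 2700:
  stratum 1: (1450/2700)²·28.4²/263 = 0.884483
  stratum 2: (800/2700)²·32.1²/25 = 3.61845
  stratum 3: (450/2700)²·177.7²/56 = 15.6633
V̂(ȳ_st) = 20.1663
SE(ȳ_st) = √20.1663 = 4.49069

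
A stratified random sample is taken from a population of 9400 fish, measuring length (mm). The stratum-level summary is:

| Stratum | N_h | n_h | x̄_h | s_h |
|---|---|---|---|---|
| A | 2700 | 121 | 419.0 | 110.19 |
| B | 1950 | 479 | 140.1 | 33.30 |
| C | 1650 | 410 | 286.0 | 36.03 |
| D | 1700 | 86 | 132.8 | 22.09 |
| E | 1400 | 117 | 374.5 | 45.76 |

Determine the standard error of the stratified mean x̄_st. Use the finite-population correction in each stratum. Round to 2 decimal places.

SE(x̄_st) ≈ 2.93

V̂(x̄_st) = Σ W_h² (1 − n_h/N_h) s_h²/n_h, with W_h = N_h/N and N = 9400:
  stratum A: (2700/9400)²·(1 − 121/2700)·110.19²/121 = 7.90785
  stratum B: (1950/9400)²·(1 − 479/1950)·33.30²/479 = 0.0751527
  stratum C: (1650/9400)²·(1 − 410/1650)·36.03²/410 = 0.0733153
  stratum D: (1700/9400)²·(1 − 86/1700)·22.09²/86 = 0.176193
  stratum E: (1400/9400)²·(1 − 117/1400)·45.76²/117 = 0.363819
V̂(x̄_st) = 8.59633
SE(x̄_st) = √8.59633 = 2.93195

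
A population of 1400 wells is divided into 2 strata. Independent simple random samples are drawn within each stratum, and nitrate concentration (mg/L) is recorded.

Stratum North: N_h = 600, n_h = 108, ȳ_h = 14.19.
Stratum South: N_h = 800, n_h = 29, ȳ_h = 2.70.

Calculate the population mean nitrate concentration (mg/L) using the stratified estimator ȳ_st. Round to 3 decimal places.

ȳ_st ≈ 7.624

N = Σ N_h = 1400. Stratum weights W_h = N_h/N.
ȳ_st = (600·14.19 + 800·2.70) / 1400 = 7.62429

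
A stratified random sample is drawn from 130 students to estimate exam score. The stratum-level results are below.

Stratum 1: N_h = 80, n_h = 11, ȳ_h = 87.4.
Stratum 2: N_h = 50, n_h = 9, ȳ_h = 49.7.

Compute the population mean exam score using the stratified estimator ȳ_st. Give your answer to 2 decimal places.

N = Σ N_h = 130. Stratum weights W_h = N_h/N.
ȳ_st = (80·87.4 + 50·49.7) / 130 = 72.9000

ȳ_st ≈ 72.90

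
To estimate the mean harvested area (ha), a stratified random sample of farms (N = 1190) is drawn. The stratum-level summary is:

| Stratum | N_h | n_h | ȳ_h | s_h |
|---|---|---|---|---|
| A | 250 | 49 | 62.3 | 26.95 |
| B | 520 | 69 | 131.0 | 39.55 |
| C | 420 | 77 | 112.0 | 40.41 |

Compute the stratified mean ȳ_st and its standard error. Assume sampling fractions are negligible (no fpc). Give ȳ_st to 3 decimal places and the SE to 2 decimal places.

ȳ_st ≈ 109.861, SE ≈ 2.76

ȳ_st = Σ W_h ȳ_h = (250·62.3 + 520·131.0 + 420·112.0)/1190 = 109.86134
V̂(ȳ_st) = Σ W_h² s_h²/n_h, with W_h = N_h/N and N = 1190:
  stratum A: (250/1190)²·26.95²/49 = 0.654196
  stratum B: (520/1190)²·39.55²/69 = 4.32869
  stratum C: (420/1190)²·40.41²/77 = 2.64175
V̂(ȳ_st) = 7.62464
SE(ȳ_st) = √7.62464 = 2.76127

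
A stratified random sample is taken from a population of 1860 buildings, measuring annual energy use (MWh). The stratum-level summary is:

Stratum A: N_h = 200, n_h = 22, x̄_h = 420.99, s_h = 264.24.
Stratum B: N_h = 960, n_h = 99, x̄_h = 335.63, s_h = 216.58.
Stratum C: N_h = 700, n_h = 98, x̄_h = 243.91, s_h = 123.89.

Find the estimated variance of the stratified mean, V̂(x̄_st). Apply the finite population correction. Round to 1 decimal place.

V̂(x̄_st) ≈ 164.9

V̂(x̄_st) = Σ W_h² (1 − n_h/N_h) s_h²/n_h, with W_h = N_h/N and N = 1860:
  stratum A: (200/1860)²·(1 − 22/200)·264.24²/22 = 32.6587
  stratum B: (960/1860)²·(1 − 99/960)·216.58²/99 = 113.201
  stratum C: (700/1860)²·(1 − 98/700)·123.89²/98 = 19.0772
V̂(x̄_st) = 164.937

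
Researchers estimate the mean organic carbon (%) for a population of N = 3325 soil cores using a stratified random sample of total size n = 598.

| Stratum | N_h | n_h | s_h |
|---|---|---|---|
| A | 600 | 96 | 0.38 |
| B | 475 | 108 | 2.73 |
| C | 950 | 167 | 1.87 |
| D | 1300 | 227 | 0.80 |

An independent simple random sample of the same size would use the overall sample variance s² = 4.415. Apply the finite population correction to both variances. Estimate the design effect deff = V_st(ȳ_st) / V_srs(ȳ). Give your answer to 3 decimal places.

V̂(ȳ_st) = Σ W_h² (1 − n_h/N_h) s_h²/n_h, with W_h = N_h/N and N = 3325:
  stratum A: (600/3325)²·(1 − 96/600)·0.38²/96 = 4.11429e-05
  stratum B: (475/3325)²·(1 − 108/475)·2.73²/108 = 0.00108812
  stratum C: (950/3325)²·(1 − 167/950)·1.87²/167 = 0.00140886
  stratum D: (1300/3325)²·(1 − 227/1300)·0.80²/227 = 0.000355725
V_st = 0.00289385
V_srs = (1 − 598/3325)·4.415/598 = 0.00605512
deff = V_st / V_srs = 0.00289385/0.00605512 = 0.4779

deff ≈ 0.478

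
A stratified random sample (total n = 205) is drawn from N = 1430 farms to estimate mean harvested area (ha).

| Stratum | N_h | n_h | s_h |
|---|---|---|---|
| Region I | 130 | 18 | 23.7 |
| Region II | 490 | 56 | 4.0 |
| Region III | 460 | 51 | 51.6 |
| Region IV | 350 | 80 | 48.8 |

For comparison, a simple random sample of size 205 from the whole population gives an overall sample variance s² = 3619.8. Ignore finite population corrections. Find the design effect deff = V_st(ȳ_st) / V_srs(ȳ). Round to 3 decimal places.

deff ≈ 0.423

V̂(ȳ_st) = Σ W_h² s_h²/n_h, with W_h = N_h/N and N = 1430:
  stratum Region I: (130/1430)²·23.7²/18 = 0.257893
  stratum Region II: (490/1430)²·4.0²/56 = 0.0335469
  stratum Region III: (460/1430)²·51.6²/51 = 5.40223
  stratum Region IV: (350/1430)²·48.8²/80 = 1.78326
V_st = 7.47692
V_srs = s²/n = 3619.8/205 = 17.6576
deff = V_st / V_srs = 7.47692/17.6576 = 0.4234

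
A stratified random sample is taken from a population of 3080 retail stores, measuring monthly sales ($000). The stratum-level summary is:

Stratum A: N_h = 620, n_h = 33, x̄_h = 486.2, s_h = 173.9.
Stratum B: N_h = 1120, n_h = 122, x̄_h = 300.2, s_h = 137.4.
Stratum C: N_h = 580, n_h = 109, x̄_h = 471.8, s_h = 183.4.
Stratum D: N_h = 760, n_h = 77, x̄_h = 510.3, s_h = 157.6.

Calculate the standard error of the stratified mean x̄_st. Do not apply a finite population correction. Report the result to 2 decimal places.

SE(x̄_st) ≈ 9.39

V̂(x̄_st) = Σ W_h² s_h²/n_h, with W_h = N_h/N and N = 3080:
  stratum A: (620/3080)²·173.9²/33 = 37.1336
  stratum B: (1120/3080)²·137.4²/122 = 20.462
  stratum C: (580/3080)²·183.4²/109 = 10.9428
  stratum D: (760/3080)²·157.6²/77 = 19.6403
V̂(x̄_st) = 88.1786
SE(x̄_st) = √88.1786 = 9.39035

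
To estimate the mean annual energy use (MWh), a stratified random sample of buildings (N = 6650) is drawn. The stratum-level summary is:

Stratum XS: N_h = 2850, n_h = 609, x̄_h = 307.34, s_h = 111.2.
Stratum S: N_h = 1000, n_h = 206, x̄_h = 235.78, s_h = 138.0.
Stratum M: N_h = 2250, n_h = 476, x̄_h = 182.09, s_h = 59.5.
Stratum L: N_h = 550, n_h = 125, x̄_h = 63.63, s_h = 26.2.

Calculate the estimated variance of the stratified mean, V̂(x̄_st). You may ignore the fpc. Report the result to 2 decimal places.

V̂(x̄_st) = Σ W_h² s_h²/n_h, with W_h = N_h/N and N = 6650:
  stratum XS: (2850/6650)²·111.2²/609 = 3.7294
  stratum S: (1000/6650)²·138.0²/206 = 2.09049
  stratum M: (2250/6650)²·59.5²/476 = 0.85143
  stratum L: (550/6650)²·26.2²/125 = 0.0375642
V̂(x̄_st) = 6.70888

V̂(x̄_st) ≈ 6.71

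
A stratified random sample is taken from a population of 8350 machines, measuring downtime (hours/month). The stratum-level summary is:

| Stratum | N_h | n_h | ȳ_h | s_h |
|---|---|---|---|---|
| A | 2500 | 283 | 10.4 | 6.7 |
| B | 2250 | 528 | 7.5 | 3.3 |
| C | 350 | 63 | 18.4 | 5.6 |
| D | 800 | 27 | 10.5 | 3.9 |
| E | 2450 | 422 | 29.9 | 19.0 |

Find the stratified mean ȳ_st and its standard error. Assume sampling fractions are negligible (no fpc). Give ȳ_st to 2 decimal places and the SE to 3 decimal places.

ȳ_st ≈ 15.69, SE ≈ 0.309

ȳ_st = Σ W_h ȳ_h = (2500·10.4 + 2250·7.5 + 350·18.4 + 800·10.5 + 2450·29.9)/8350 = 15.68503
V̂(ȳ_st) = Σ W_h² s_h²/n_h, with W_h = N_h/N and N = 8350:
  stratum A: (2500/8350)²·6.7²/283 = 0.014219
  stratum B: (2250/8350)²·3.3²/528 = 0.00149757
  stratum C: (350/8350)²·5.6²/63 = 0.000874578
  stratum D: (800/8350)²·3.9²/27 = 0.00517098
  stratum E: (2450/8350)²·19.0²/422 = 0.0736468
V̂(ȳ_st) = 0.095409
SE(ȳ_st) = √0.095409 = 0.308883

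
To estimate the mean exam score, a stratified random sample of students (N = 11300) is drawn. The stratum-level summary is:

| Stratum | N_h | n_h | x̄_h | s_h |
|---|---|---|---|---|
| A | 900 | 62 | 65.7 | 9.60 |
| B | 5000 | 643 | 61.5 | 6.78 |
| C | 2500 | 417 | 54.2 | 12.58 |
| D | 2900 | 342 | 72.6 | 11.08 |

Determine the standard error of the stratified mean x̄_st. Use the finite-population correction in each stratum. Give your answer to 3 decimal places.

V̂(x̄_st) = Σ W_h² (1 − n_h/N_h) s_h²/n_h, with W_h = N_h/N and N = 11300:
  stratum A: (900/11300)²·(1 − 62/900)·9.60²/62 = 0.00877971
  stratum B: (5000/11300)²·(1 − 643/5000)·6.78²/643 = 0.0121969
  stratum C: (2500/11300)²·(1 − 417/2500)·12.58²/417 = 0.0154774
  stratum D: (2900/11300)²·(1 − 342/2900)·11.08²/342 = 0.0208543
V̂(x̄_st) = 0.0573083
SE(x̄_st) = √0.0573083 = 0.239391

SE(x̄_st) ≈ 0.239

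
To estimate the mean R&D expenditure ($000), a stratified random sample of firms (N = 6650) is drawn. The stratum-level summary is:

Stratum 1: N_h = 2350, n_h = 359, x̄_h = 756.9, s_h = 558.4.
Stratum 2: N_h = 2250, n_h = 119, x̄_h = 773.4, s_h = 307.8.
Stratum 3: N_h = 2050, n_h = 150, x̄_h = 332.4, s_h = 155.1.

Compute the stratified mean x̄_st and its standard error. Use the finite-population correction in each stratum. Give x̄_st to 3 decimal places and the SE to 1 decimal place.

x̄_st = Σ W_h x̄_h = (2350·756.9 + 2250·773.4 + 2050·332.4)/6650 = 631.62180
V̂(x̄_st) = Σ W_h² (1 − n_h/N_h) s_h²/n_h, with W_h = N_h/N and N = 6650:
  stratum 1: (2350/6650)²·(1 − 359/2350)·558.4²/359 = 91.8951
  stratum 2: (2250/6650)²·(1 − 119/2250)·307.8²/119 = 86.3203
  stratum 3: (2050/6650)²·(1 − 150/2050)·155.1²/150 = 14.1253
V̂(x̄_st) = 192.341
SE(x̄_st) = √192.341 = 13.8687

x̄_st ≈ 631.622, SE ≈ 13.9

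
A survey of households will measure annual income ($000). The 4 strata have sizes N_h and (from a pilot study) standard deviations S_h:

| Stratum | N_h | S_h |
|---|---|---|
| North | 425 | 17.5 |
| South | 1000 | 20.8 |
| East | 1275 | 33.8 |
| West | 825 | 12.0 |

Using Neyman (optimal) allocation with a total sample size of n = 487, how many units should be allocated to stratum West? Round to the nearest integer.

Neyman allocation: n_h = n · N_h S_h / Σ N_i S_i, with n = 487.
  stratum North: N_h·S_h = 425·17.5 = 7437.50
  stratum South: N_h·S_h = 1000·20.8 = 20800.00
  stratum East: N_h·S_h = 1275·33.8 = 43095.00
  stratum West: N_h·S_h = 825·12.0 = 9900.00
Σ N_h S_h = 81232.50
n for stratum West = 487·9900.00/81232.50 = 59.352 → 59

59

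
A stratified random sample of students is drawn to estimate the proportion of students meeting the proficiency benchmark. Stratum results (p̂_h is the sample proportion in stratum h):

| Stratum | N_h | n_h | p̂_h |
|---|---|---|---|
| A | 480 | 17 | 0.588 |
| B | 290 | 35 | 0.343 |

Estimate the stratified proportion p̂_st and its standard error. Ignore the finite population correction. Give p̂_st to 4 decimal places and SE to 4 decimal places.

N = 770; stratum weights W_h = N_h/N.
p̂_st = Σ W_h p̂_h = (480·0.588 + 290·0.343)/770 = 0.49573
V̂(p̂_st) = Σ W_h² p̂_h(1−p̂_h)/(n_h−1):
  stratum A: (480/770)²·0.588·0.412/16 = 0.00588377
  stratum B: (290/770)²·0.343·0.657/34 = 0.000940146
V̂(p̂_st) = 0.00682391; SE = √V̂ = 0.082607

p̂_st ≈ 0.4957, SE ≈ 0.0826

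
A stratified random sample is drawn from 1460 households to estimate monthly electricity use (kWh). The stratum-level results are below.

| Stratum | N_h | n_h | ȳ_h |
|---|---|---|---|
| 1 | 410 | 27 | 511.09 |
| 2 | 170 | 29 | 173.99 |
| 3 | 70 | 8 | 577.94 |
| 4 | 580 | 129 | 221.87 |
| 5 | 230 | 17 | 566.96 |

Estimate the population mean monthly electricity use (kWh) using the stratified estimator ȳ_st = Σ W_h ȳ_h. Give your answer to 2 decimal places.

ȳ_st ≈ 368.95

N = Σ N_h = 1460. Stratum weights W_h = N_h/N.
ȳ_st = (410·511.09 + 170·173.99 + 70·577.94 + 580·221.87 + 230·566.96) / 1460 = 368.9496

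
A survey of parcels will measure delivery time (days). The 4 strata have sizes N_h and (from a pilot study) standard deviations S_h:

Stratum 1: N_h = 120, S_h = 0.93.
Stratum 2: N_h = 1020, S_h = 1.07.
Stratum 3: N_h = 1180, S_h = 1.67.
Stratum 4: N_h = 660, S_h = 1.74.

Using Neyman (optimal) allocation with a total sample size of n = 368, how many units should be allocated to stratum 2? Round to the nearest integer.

93

Neyman allocation: n_h = n · N_h S_h / Σ N_i S_i, with n = 368.
  stratum 1: N_h·S_h = 120·0.93 = 111.60
  stratum 2: N_h·S_h = 1020·1.07 = 1091.40
  stratum 3: N_h·S_h = 1180·1.67 = 1970.60
  stratum 4: N_h·S_h = 660·1.74 = 1148.40
Σ N_h S_h = 4322.00
n for stratum 2 = 368·1091.40/4322.00 = 92.928 → 93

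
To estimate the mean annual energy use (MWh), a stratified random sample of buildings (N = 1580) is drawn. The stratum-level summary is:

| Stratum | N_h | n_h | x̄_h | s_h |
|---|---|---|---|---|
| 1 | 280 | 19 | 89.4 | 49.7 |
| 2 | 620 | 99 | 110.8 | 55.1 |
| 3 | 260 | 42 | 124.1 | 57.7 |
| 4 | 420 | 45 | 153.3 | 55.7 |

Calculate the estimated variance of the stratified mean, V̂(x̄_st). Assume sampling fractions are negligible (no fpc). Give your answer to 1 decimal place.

V̂(x̄_st) = Σ W_h² s_h²/n_h, with W_h = N_h/N and N = 1580:
  stratum 1: (280/1580)²·49.7²/19 = 4.08283
  stratum 2: (620/1580)²·55.1²/99 = 4.72212
  stratum 3: (260/1580)²·57.7²/42 = 2.14652
  stratum 4: (420/1580)²·55.7²/45 = 4.87172
V̂(x̄_st) = 15.8232

V̂(x̄_st) ≈ 15.8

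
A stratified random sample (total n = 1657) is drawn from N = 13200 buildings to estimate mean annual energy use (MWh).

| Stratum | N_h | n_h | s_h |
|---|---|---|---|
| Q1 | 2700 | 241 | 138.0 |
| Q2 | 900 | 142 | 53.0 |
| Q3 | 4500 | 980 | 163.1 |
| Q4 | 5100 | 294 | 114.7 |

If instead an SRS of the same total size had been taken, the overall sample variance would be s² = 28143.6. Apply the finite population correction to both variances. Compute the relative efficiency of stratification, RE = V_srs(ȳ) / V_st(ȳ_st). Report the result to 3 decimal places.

V̂(ȳ_st) = Σ W_h² (1 − n_h/N_h) s_h²/n_h, with W_h = N_h/N and N = 13200:
  stratum Q1: (2700/13200)²·(1 − 241/2700)·138.0²/241 = 3.01103
  stratum Q2: (900/13200)²·(1 − 142/900)·53.0²/142 = 0.077451
  stratum Q3: (4500/13200)²·(1 − 980/4500)·163.1²/980 = 2.46768
  stratum Q4: (5100/13200)²·(1 − 294/5100)·114.7²/294 = 6.29485
V_st = 11.851
V_srs = (1 − 1657/13200)·28143.6/1657 = 14.8526
Relative efficiency = V_srs / V_st = 14.8526/11.851 = 1.2533

RE ≈ 1.253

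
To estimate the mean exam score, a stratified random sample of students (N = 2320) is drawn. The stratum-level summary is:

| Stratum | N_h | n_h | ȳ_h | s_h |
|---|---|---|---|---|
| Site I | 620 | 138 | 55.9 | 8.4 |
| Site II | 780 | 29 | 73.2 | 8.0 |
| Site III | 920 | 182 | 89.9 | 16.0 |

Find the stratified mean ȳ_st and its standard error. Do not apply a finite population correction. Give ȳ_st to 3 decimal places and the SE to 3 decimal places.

ȳ_st = Σ W_h ȳ_h = (620·55.9 + 780·73.2 + 920·89.9)/2320 = 75.19914
V̂(ȳ_st) = Σ W_h² s_h²/n_h, with W_h = N_h/N and N = 2320:
  stratum Site I: (620/2320)²·8.4²/138 = 0.0365163
  stratum Site II: (780/2320)²·8.0²/29 = 0.249457
  stratum Site III: (920/2320)²·16.0²/182 = 0.221191
V̂(ȳ_st) = 0.507164
SE(ȳ_st) = √0.507164 = 0.712155

ȳ_st ≈ 75.199, SE ≈ 0.712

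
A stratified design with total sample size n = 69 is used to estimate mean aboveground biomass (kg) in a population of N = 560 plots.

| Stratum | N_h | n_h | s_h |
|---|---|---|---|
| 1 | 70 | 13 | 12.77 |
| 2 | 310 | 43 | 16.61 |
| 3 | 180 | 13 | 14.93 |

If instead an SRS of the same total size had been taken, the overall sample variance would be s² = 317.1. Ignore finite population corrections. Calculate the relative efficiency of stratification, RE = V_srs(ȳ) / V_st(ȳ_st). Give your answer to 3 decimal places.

RE ≈ 1.168

V̂(ȳ_st) = Σ W_h² s_h²/n_h, with W_h = N_h/N and N = 560:
  stratum 1: (70/560)²·12.77²/13 = 0.196001
  stratum 2: (310/560)²·16.61²/43 = 1.96616
  stratum 3: (180/560)²·14.93²/13 = 1.77152
V_st = 3.93367
V_srs = s²/n = 317.1/69 = 4.59565
Relative efficiency = V_srs / V_st = 4.59565/3.93367 = 1.1683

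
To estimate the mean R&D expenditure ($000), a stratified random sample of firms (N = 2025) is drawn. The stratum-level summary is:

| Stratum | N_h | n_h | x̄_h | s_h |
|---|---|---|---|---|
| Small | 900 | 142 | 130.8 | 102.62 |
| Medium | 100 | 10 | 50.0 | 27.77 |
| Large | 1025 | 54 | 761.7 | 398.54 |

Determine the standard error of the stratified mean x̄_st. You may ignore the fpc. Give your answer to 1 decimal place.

V̂(x̄_st) = Σ W_h² s_h²/n_h, with W_h = N_h/N and N = 2025:
  stratum Small: (900/2025)²·102.62²/142 = 14.6491
  stratum Medium: (100/2025)²·27.77²/10 = 0.188062
  stratum Large: (1025/2025)²·398.54²/54 = 753.612
V̂(x̄_st) = 768.449
SE(x̄_st) = √768.449 = 27.7209

SE(x̄_st) ≈ 27.7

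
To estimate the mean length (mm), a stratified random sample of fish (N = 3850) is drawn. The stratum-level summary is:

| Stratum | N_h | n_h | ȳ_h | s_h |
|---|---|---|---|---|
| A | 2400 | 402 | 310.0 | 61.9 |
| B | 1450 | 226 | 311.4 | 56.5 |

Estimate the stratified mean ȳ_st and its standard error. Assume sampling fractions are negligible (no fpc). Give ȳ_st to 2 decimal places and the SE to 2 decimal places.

ȳ_st = Σ W_h ȳ_h = (2400·310.0 + 1450·311.4)/3850 = 310.52727
V̂(ȳ_st) = Σ W_h² s_h²/n_h, with W_h = N_h/N and N = 3850:
  stratum A: (2400/3850)²·61.9²/402 = 3.70387
  stratum B: (1450/3850)²·56.5²/226 = 2.00356
V̂(ȳ_st) = 5.70744
SE(ȳ_st) = √5.70744 = 2.38902

ȳ_st ≈ 310.53, SE ≈ 2.39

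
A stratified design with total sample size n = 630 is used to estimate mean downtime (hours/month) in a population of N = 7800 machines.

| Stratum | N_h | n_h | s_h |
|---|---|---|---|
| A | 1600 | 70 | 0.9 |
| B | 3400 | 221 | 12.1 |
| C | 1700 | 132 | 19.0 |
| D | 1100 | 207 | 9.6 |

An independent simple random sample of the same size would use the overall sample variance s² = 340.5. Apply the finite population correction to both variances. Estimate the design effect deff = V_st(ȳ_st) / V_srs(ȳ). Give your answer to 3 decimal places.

deff ≈ 0.493

V̂(ȳ_st) = Σ W_h² (1 − n_h/N_h) s_h²/n_h, with W_h = N_h/N and N = 7800:
  stratum A: (1600/7800)²·(1 − 70/1600)·0.9²/70 = 0.000465596
  stratum B: (3400/7800)²·(1 − 221/3400)·12.1²/221 = 0.117695
  stratum C: (1700/7800)²·(1 − 132/1700)·19.0²/132 = 0.119823
  stratum D: (1100/7800)²·(1 − 207/1100)·9.6²/207 = 0.00718831
V_st = 0.245172
V_srs = (1 − 630/7800)·340.5/630 = 0.496822
deff = V_st / V_srs = 0.245172/0.496822 = 0.4935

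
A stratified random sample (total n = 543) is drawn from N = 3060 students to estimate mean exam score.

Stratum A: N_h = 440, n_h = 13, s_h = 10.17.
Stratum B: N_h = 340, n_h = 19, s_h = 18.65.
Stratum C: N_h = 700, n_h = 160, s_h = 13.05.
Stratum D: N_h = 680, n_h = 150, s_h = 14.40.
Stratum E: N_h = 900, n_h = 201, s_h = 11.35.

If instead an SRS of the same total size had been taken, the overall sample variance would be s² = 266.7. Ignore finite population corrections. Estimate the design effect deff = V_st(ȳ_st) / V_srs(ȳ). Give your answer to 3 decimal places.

deff ≈ 1.160

V̂(ȳ_st) = Σ W_h² s_h²/n_h, with W_h = N_h/N and N = 3060:
  stratum A: (440/3060)²·10.17²/13 = 0.164498
  stratum B: (340/3060)²·18.65²/19 = 0.226006
  stratum C: (700/3060)²·13.05²/160 = 0.0556999
  stratum D: (680/3060)²·14.40²/150 = 0.0682667
  stratum E: (900/3060)²·11.35²/201 = 0.0554419
V_st = 0.569912
V_srs = s²/n = 266.7/543 = 0.49116
deff = V_st / V_srs = 0.569912/0.49116 = 1.1603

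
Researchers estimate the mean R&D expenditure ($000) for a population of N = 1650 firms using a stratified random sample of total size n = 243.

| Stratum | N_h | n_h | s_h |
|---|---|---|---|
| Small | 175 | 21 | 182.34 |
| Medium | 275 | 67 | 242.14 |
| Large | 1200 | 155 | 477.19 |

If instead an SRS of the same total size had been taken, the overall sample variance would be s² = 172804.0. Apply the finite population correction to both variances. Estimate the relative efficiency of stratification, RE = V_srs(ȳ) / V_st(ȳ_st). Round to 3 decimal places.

RE ≈ 0.853

V̂(ȳ_st) = Σ W_h² (1 − n_h/N_h) s_h²/n_h, with W_h = N_h/N and N = 1650:
  stratum Small: (175/1650)²·(1 − 21/175)·182.34²/21 = 15.6724
  stratum Medium: (275/1650)²·(1 − 67/275)·242.14²/67 = 18.386
  stratum Large: (1200/1650)²·(1 − 155/1200)·477.19²/155 = 676.676
V_st = 710.734
V_srs = (1 − 243/1650)·172804.0/243 = 606.398
Relative efficiency = V_srs / V_st = 606.398/710.734 = 0.8532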